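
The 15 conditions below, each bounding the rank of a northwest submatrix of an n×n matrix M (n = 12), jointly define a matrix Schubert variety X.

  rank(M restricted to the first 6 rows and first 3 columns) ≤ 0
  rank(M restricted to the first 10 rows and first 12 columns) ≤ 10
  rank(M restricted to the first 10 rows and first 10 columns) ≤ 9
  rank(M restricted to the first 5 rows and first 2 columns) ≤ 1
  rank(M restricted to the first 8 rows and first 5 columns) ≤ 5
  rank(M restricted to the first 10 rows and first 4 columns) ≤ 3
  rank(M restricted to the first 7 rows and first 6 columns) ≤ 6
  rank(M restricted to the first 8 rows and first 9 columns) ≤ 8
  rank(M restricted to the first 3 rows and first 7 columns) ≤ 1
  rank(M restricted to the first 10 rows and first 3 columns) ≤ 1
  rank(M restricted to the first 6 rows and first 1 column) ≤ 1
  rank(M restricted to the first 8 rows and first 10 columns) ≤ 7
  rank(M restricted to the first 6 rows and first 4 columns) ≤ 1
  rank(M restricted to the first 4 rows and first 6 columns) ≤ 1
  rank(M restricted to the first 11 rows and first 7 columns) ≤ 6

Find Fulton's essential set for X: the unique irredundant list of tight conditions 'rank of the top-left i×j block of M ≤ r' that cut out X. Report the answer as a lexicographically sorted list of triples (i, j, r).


Computing R[i][j] = min implied NW-rank bound (n=12, 15 conditions):

  R[1]: 0 | 0 | 0 | 1 | 1 | 1 | 1 | 1 | 1 | 1 | 1 | 1
  R[2]: 0 | 0 | 0 | 1 | 1 | 1 | 1 | 2 | 2 | 2 | 2 | 2
  R[3]: 0 | 0 | 0 | 1 | 1 | 1 | 1 | 2 | 3 | 3 | 3 | 3
  R[4]: 0 | 0 | 0 | 1 | 1 | 1 | 2 | 3 | 4 | 4 | 4 | 4
  R[5]: 0 | 0 | 0 | 1 | 2 | 2 | 3 | 4 | 5 | 5 | 5 | 5
  R[6]: 0 | 0 | 0 | 1 | 2 | 3 | 4 | 5 | 6 | 6 | 6 | 6
  R[7]: 1 | 1 | 1 | 2 | 3 | 4 | 5 | 6 | 7 | 7 | 7 | 7
  R[8]: 1 | 1 | 1 | 2 | 3 | 4 | 5 | 6 | 7 | 7 | 8 | 8
  R[9]: 1 | 1 | 1 | 2 | 3 | 4 | 5 | 6 | 7 | 8 | 9 | 9
  R[10]: 1 | 1 | 1 | 2 | 3 | 4 | 5 | 6 | 7 | 8 | 9 | 10
  R[11]: 1 | 2 | 2 | 3 | 4 | 5 | 6 | 7 | 8 | 9 | 10 | 11
  R[12]: 1 | 2 | 3 | 4 | 5 | 6 | 7 | 8 | 9 | 10 | 11 | 12

giving w = (4, 8, 9, 7, 5, 6, 1, 11, 10, 12, 2, 3) via Δ²R.

5 SE-corners of the 33-cell Rothe diagram give Ess(w):

[(3, 7, 1), (4, 6, 1), (6, 3, 0), (8, 10, 7), (10, 3, 1)]


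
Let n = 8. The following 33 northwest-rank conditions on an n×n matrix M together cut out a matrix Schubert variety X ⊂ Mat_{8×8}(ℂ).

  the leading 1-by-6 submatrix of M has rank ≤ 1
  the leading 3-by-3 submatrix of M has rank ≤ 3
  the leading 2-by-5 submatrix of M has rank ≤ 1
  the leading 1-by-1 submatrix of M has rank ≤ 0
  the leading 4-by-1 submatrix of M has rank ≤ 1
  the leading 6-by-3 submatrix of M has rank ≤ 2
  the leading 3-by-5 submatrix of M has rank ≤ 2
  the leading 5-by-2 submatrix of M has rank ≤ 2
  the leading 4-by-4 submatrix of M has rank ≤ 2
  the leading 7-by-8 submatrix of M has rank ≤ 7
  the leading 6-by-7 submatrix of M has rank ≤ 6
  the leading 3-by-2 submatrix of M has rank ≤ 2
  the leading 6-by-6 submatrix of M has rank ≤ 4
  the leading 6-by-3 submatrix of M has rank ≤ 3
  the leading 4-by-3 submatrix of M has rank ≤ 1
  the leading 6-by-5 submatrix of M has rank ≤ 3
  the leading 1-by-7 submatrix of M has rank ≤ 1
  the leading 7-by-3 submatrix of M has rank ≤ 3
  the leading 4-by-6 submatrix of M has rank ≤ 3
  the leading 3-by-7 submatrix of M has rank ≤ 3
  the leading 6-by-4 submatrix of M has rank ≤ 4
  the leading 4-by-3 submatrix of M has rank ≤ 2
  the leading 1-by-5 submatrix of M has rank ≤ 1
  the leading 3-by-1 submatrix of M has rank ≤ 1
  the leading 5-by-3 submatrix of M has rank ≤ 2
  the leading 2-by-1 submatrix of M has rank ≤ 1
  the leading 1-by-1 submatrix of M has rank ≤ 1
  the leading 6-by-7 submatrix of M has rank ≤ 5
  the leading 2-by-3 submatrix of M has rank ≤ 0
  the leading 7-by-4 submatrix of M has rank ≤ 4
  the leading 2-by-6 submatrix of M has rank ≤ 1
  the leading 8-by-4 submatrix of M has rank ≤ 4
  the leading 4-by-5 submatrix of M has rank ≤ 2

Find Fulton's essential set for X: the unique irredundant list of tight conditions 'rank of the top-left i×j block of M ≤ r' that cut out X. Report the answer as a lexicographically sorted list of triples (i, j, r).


The tightest implied rank at each (i,j), from the 33 conditions:

  0 0 0 1 1 1 1 1
  0 0 0 1 1 1 2 2
  1 1 1 2 2 2 3 3
  1 1 1 2 2 3 4 4
  1 2 2 3 3 4 5 5
  1 2 2 3 3 4 5 6
  1 2 3 4 4 5 6 7
  1 2 3 4 5 6 7 8

so w = (4, 7, 1, 6, 2, 8, 3, 5).

6 SE-corners of the 13-cell Rothe diagram give Ess(w):

[(2, 3, 0), (2, 6, 1), (4, 3, 1), (4, 5, 2), (6, 3, 2), (6, 5, 3)]


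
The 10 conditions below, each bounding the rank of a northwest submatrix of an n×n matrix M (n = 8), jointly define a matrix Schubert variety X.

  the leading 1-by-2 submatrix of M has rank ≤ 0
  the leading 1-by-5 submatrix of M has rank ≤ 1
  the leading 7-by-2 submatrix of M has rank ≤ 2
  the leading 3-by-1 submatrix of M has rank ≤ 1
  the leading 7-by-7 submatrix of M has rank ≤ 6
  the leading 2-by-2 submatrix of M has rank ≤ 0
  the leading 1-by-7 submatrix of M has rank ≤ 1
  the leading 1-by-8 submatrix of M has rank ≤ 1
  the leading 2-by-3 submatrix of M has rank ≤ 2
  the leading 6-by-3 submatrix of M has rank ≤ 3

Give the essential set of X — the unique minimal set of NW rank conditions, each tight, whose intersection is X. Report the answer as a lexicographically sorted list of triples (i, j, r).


Reconstructing r_w from the 10 given conditions:

  0 | 0 | 1 | 1 | 1 | 1 | 1 | 1
  0 | 0 | 1 | 2 | 2 | 2 | 2 | 2
  1 | 1 | 2 | 3 | 3 | 3 | 3 | 3
  1 | 2 | 3 | 4 | 4 | 4 | 4 | 4
  1 | 2 | 3 | 4 | 5 | 5 | 5 | 5
  1 | 2 | 3 | 4 | 5 | 6 | 6 | 6
  1 | 2 | 3 | 4 | 5 | 6 | 6 | 7
  1 | 2 | 3 | 4 | 5 | 6 | 7 | 8

so w = (3, 4, 1, 2, 5, 6, 8, 7).

2 SE-corners of the 5-cell Rothe diagram give Ess(w):

[(2, 2, 0), (7, 7, 6)]


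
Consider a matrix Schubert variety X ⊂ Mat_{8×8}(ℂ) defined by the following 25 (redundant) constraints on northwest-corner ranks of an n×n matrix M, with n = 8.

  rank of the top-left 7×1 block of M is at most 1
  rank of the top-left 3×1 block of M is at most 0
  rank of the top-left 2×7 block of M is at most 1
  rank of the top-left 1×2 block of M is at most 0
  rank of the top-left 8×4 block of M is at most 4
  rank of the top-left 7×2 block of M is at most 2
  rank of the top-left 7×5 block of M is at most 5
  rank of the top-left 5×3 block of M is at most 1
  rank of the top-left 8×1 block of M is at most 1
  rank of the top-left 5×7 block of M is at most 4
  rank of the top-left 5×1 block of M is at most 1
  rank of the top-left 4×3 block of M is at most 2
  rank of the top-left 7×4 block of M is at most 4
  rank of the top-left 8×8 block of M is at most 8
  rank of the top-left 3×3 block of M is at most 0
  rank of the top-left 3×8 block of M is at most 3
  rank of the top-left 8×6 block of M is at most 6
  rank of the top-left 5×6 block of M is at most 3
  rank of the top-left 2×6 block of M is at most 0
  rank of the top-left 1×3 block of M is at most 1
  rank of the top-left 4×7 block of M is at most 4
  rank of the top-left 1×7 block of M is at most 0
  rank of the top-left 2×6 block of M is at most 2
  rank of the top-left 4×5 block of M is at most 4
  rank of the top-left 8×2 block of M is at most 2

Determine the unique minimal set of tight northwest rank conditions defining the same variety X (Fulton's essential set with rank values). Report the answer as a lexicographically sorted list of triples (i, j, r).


Computing R[i][j] = min implied NW-rank bound (n=8, 25 conditions):

  i=1: 0  0  0  0  0  0  0  1
  i=2: 0  0  0  0  0  0  1  2
  i=3: 0  0  0  1  1  1  2  3
  i=4: 1  1  1  2  2  2  3  4
  i=5: 1  1  1  2  3  3  4  5
  i=6: 1  2  2  3  4  4  5  6
  i=7: 1  2  3  4  5  5  6  7
  i=8: 1  2  3  4  5  6  7  8

the unique w with this rank table is (8, 7, 4, 1, 5, 2, 3, 6).

|D(w)|=18, |Ess(w)|=4:

[(1, 7, 0), (2, 6, 0), (3, 3, 0), (5, 3, 1)]


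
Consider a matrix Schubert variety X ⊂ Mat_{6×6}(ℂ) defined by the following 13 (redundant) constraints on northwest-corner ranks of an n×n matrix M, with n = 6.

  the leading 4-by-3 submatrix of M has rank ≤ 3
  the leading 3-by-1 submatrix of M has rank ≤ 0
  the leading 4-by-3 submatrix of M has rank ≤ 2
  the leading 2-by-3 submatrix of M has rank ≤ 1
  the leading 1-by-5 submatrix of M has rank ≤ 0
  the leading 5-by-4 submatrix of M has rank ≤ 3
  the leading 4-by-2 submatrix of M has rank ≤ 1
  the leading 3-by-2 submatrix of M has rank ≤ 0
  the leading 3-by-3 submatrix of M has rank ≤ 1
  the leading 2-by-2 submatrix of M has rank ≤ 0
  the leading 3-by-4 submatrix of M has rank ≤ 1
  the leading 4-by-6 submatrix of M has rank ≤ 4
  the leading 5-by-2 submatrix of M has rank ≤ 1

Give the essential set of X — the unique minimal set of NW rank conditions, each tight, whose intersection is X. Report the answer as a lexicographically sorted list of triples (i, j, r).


Recovering R(i,j) via the rank-extension bound from the 13 conditions:

  R[1]: 0 | 0 | 0 | 0 | 0 | 1
  R[2]: 0 | 0 | 1 | 1 | 1 | 2
  R[3]: 0 | 0 | 1 | 1 | 2 | 3
  R[4]: 1 | 1 | 2 | 2 | 3 | 4
  R[5]: 1 | 1 | 2 | 3 | 4 | 5
  R[6]: 1 | 2 | 3 | 4 | 5 | 6

the unique w with this rank table is (6, 3, 5, 1, 4, 2).

|D(w)|=11, |Ess(w)|=4:

[(1, 5, 0), (3, 2, 0), (3, 4, 1), (5, 2, 1)]


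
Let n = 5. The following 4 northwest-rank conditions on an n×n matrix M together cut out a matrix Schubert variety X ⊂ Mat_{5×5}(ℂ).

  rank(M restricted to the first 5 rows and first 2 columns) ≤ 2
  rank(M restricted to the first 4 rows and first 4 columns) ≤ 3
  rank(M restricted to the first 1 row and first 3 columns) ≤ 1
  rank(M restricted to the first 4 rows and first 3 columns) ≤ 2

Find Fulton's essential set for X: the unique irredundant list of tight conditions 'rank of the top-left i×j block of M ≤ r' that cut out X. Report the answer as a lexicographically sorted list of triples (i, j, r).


Rank table r_w(5×5) implied by the 4 constraints:

  R[1]: 1  1  1  1  1
  R[2]: 1  2  2  2  2
  R[3]: 1  2  2  3  3
  R[4]: 1  2  2  3  4
  R[5]: 1  2  3  4  5

the unique w with this rank table is (1, 2, 4, 5, 3).

ℓ(w)=2; the 1 essential cell (i,j,r):

[(4, 3, 2)]


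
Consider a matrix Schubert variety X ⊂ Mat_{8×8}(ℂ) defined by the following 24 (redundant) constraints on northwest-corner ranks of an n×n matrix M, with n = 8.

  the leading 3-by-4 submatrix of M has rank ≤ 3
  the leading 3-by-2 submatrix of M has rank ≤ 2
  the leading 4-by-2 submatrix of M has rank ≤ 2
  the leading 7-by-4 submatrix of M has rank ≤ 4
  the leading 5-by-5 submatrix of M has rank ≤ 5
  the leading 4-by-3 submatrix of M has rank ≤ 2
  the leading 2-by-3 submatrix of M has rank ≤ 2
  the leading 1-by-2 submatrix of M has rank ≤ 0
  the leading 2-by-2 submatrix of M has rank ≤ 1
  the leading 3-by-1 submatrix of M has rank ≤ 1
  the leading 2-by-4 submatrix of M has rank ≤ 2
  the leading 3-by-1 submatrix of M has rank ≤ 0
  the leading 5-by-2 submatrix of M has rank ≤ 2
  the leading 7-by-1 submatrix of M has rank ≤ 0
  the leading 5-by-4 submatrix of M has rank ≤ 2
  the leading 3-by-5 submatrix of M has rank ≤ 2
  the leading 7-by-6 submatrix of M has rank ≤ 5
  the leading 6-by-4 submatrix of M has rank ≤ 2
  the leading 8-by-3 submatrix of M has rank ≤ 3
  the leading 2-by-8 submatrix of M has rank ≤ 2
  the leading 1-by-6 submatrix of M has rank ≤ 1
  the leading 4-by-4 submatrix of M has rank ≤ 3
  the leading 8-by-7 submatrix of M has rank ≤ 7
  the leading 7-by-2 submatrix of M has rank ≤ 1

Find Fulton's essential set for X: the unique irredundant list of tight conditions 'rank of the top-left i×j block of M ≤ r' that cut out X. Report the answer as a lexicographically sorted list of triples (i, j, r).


Propagating the 24 rank bounds to every northwest block:

  i=1: 0 0 1 1 1 1 1 1
  i=2: 0 1 2 2 2 2 2 2
  i=3: 0 1 2 2 2 3 3 3
  i=4: 0 1 2 2 3 4 4 4
  i=5: 0 1 2 2 3 4 5 5
  i=6: 0 1 2 2 3 4 5 6
  i=7: 0 1 2 3 4 5 6 7
  i=8: 1 2 3 4 5 6 7 8

reading off 1-entries of Δ²R: w = (3, 2, 6, 5, 7, 8, 4, 1).

Fulton essential set (4 of the 13 Rothe cells):

[(1, 2, 0), (3, 5, 2), (6, 4, 2), (7, 1, 0)]


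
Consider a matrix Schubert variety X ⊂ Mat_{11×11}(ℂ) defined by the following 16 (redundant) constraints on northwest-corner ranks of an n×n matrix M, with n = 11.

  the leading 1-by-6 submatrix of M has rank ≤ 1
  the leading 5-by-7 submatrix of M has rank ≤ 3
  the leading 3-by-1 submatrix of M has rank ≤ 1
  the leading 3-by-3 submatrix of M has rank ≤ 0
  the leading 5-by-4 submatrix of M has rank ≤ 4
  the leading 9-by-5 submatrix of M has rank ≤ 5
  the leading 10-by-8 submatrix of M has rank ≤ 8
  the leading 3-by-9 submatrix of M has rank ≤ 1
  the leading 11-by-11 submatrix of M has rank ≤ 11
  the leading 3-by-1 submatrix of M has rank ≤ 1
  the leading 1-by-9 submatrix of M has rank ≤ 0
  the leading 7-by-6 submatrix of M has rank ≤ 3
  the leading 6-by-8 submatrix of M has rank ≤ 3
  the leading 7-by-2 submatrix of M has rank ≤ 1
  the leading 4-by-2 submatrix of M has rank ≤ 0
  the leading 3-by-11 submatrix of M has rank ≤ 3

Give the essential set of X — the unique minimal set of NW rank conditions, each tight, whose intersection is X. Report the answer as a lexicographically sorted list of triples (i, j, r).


The tightest implied rank at each (i,j), from the 16 conditions:

  0, 0, 0, 0, 0, 0, 0, 0, 0, 1, 1
  0, 0, 0, 1, 1, 1, 1, 1, 1, 2, 2
  0, 0, 0, 1, 1, 1, 1, 1, 1, 2, 3
  0, 0, 1, 2, 2, 2, 2, 2, 2, 3, 4
  1, 1, 2, 3, 3, 3, 3, 3, 3, 4, 5
  1, 1, 2, 3, 3, 3, 3, 3, 4, 5, 6
  1, 1, 2, 3, 3, 3, 4, 4, 5, 6, 7
  1, 2, 3, 4, 4, 4, 5, 5, 6, 7, 8
  1, 2, 3, 4, 5, 5, 6, 6, 7, 8, 9
  1, 2, 3, 4, 5, 6, 7, 7, 8, 9, 10
  1, 2, 3, 4, 5, 6, 7, 8, 9, 10, 11

hence w(1..11) = (10, 4, 11, 3, 1, 9, 7, 2, 5, 6, 8).

D(w) has 30 cells with 7 SE-corners; essential set:

[(1, 9, 0), (3, 3, 0), (3, 9, 1), (4, 2, 0), (6, 8, 3), (7, 2, 1), (7, 6, 3)]


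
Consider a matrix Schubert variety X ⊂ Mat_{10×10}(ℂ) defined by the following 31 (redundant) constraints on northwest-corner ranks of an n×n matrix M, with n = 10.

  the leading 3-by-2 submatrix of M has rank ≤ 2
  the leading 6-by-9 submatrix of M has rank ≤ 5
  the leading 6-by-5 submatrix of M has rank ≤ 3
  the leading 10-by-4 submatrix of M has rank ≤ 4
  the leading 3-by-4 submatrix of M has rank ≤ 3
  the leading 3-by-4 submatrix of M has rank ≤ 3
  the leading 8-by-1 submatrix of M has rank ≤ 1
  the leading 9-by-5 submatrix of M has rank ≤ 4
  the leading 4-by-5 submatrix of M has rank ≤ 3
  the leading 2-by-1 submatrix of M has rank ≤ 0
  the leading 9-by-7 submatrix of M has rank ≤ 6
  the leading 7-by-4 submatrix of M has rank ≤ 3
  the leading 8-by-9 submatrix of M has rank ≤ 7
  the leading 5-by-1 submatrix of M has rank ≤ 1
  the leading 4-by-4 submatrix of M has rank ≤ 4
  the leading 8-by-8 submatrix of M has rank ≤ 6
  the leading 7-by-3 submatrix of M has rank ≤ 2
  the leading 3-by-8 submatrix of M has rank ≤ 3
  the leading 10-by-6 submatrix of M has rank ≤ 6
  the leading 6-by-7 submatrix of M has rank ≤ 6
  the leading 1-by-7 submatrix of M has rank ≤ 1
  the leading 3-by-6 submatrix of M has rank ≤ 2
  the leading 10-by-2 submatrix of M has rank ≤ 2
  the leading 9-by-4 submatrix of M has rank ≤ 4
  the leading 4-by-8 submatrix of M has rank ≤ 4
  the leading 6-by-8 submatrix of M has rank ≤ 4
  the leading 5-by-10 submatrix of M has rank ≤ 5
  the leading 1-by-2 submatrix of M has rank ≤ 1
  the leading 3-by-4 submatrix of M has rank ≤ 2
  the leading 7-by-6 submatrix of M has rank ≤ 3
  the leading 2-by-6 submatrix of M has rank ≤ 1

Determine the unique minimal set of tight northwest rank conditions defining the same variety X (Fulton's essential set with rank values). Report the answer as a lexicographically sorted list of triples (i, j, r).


Computing R[i][j] = min implied NW-rank bound (n=10, 31 conditions):

  R[1]: 0 1 1 1 1 1 1 1 1 1
  R[2]: 0 1 1 1 1 1 2 2 2 2
  R[3]: 1 2 2 2 2 2 3 3 3 3
  R[4]: 1 2 2 3 3 3 4 4 4 4
  R[5]: 1 2 2 3 3 3 4 4 5 5
  R[6]: 1 2 2 3 3 3 4 4 5 6
  R[7]: 1 2 2 3 3 3 4 5 6 7
  R[8]: 1 2 3 4 4 4 5 6 7 8
  R[9]: 1 2 3 4 4 5 6 7 8 9
  R[10]: 1 2 3 4 5 6 7 8 9 10

hence w(1..10) = (2, 7, 1, 4, 9, 10, 8, 3, 6, 5).

D(w) has 19 cells with 6 SE-corners; essential set:

[(2, 1, 0), (2, 6, 1), (6, 8, 4), (7, 3, 2), (7, 6, 3), (9, 5, 4)]


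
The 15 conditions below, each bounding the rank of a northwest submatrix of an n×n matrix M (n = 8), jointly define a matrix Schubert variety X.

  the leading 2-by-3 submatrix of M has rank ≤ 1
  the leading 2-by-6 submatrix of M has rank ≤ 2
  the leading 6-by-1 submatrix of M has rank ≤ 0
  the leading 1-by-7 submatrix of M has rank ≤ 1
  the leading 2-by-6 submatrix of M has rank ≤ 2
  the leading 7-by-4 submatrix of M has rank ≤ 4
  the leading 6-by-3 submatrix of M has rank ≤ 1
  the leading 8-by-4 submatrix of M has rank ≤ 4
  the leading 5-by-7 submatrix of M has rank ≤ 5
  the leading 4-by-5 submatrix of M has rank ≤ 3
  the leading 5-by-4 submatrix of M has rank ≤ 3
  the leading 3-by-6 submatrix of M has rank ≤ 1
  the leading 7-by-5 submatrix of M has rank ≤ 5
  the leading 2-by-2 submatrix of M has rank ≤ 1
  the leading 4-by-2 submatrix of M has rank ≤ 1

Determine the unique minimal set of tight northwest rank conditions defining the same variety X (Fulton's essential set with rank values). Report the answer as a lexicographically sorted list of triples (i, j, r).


Recovering R(i,j) via the rank-extension bound from the 15 conditions:

  row 1: 0 | 1 | 1 | 1 | 1 | 1 | 1 | 1
  row 2: 0 | 1 | 1 | 1 | 1 | 1 | 2 | 2
  row 3: 0 | 1 | 1 | 1 | 1 | 1 | 2 | 3
  row 4: 0 | 1 | 1 | 2 | 2 | 2 | 3 | 4
  row 5: 0 | 1 | 1 | 2 | 3 | 3 | 4 | 5
  row 6: 0 | 1 | 1 | 2 | 3 | 4 | 5 | 6
  row 7: 1 | 2 | 2 | 3 | 4 | 5 | 6 | 7
  row 8: 1 | 2 | 3 | 4 | 5 | 6 | 7 | 8

the unique w with this rank table is (2, 7, 8, 4, 5, 6, 1, 3).

D(w) has 17 cells with 3 SE-corners; essential set:

[(3, 6, 1), (6, 1, 0), (6, 3, 1)]


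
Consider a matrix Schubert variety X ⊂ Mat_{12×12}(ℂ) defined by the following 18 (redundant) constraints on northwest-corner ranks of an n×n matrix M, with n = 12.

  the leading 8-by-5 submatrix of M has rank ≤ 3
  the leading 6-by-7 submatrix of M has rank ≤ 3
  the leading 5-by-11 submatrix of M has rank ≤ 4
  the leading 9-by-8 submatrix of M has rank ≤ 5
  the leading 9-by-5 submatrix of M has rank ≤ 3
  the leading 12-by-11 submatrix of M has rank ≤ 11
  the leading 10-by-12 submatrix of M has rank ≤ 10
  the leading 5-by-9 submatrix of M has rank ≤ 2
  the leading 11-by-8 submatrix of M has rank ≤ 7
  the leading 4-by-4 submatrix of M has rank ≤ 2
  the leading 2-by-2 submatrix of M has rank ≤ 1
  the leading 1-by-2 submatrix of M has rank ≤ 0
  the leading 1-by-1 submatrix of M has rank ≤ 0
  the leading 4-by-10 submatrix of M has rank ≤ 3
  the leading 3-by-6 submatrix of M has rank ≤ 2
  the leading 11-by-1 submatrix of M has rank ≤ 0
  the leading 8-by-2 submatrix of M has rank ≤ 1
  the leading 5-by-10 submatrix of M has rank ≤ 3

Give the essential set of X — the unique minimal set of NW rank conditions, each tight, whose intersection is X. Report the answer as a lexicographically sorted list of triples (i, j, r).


Rank table r_w(12×12) implied by the 18 constraints:

  row 1: 0 | 0 | 1 | 1 | 1 | 1 | 1 | 1 | 1 | 1 | 1 | 1
  row 2: 0 | 1 | 2 | 2 | 2 | 2 | 2 | 2 | 2 | 2 | 2 | 2
  row 3: 0 | 1 | 2 | 2 | 2 | 2 | 2 | 2 | 2 | 3 | 3 | 3
  row 4: 0 | 1 | 2 | 2 | 2 | 2 | 2 | 2 | 2 | 3 | 4 | 4
  row 5: 0 | 1 | 2 | 2 | 2 | 2 | 2 | 2 | 2 | 3 | 4 | 5
  row 6: 0 | 1 | 2 | 3 | 3 | 3 | 3 | 3 | 3 | 4 | 5 | 6
  row 7: 0 | 1 | 2 | 3 | 3 | 4 | 4 | 4 | 4 | 5 | 6 | 7
  row 8: 0 | 1 | 2 | 3 | 3 | 4 | 5 | 5 | 5 | 6 | 7 | 8
  row 9: 0 | 1 | 2 | 3 | 3 | 4 | 5 | 5 | 6 | 7 | 8 | 9
  row 10: 0 | 1 | 2 | 3 | 4 | 5 | 6 | 6 | 7 | 8 | 9 | 10
  row 11: 0 | 1 | 2 | 3 | 4 | 5 | 6 | 7 | 8 | 9 | 10 | 11
  row 12: 1 | 2 | 3 | 4 | 5 | 6 | 7 | 8 | 9 | 10 | 11 | 12

giving w = (3, 2, 10, 11, 12, 4, 6, 7, 9, 5, 8, 1) via Δ²R.

D(w) has 34 cells with 5 SE-corners; essential set:

[(1, 2, 0), (5, 9, 2), (9, 5, 3), (9, 8, 5), (11, 1, 0)]


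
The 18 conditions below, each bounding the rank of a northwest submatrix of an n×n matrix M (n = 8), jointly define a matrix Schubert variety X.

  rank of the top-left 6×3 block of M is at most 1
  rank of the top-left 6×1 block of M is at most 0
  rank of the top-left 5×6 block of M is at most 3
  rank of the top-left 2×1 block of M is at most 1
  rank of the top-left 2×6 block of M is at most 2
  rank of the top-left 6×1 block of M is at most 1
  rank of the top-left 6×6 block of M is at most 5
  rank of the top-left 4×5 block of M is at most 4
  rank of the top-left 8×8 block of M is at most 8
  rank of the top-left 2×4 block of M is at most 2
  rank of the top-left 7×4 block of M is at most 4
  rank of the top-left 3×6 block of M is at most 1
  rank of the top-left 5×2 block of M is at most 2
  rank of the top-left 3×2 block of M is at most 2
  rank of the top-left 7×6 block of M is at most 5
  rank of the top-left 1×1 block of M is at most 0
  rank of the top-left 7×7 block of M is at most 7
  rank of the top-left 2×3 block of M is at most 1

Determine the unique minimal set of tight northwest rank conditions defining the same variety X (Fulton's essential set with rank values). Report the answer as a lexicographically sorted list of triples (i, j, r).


Propagating the 18 rank bounds to every northwest block:

  row 1: 0, 1, 1, 1, 1, 1, 1, 1
  row 2: 0, 1, 1, 1, 1, 1, 2, 2
  row 3: 0, 1, 1, 1, 1, 1, 2, 3
  row 4: 0, 1, 1, 2, 2, 2, 3, 4
  row 5: 0, 1, 1, 2, 3, 3, 4, 5
  row 6: 0, 1, 1, 2, 3, 4, 5, 6
  row 7: 1, 2, 2, 3, 4, 5, 6, 7
  row 8: 1, 2, 3, 4, 5, 6, 7, 8

reading off 1-entries of Δ²R: w = (2, 7, 8, 4, 5, 6, 1, 3).

D(w) has 17 cells with 3 SE-corners; essential set:

[(3, 6, 1), (6, 1, 0), (6, 3, 1)]


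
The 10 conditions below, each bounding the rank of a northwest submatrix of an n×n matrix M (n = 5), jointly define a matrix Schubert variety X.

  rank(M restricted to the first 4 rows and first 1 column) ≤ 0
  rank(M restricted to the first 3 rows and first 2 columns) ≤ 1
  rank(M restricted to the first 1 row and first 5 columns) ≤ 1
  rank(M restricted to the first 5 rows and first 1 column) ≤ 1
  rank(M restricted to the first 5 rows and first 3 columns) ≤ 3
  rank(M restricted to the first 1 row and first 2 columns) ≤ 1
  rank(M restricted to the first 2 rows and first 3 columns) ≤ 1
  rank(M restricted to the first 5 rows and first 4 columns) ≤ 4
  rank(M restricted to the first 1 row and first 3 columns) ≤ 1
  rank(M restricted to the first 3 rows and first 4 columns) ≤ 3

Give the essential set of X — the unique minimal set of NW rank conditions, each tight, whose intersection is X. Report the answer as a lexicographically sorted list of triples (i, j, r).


The tightest implied rank at each (i,j), from the 10 conditions:

  0 1 1 1 1
  0 1 1 2 2
  0 1 2 3 3
  0 1 2 3 4
  1 2 3 4 5

giving w = (2, 4, 3, 5, 1) via Δ²R.

D(w) has 5 cells with 2 SE-corners; essential set:

[(2, 3, 1), (4, 1, 0)]


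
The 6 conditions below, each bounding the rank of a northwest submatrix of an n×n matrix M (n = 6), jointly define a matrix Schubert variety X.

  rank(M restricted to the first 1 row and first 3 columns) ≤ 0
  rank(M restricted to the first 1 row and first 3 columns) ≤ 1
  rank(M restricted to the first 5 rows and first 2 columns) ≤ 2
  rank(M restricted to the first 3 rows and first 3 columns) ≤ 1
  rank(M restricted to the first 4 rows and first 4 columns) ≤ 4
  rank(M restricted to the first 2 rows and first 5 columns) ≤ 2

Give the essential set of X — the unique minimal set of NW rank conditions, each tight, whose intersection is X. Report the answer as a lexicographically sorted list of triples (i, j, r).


Computing R[i][j] = min implied NW-rank bound (n=6, 6 conditions):

  row 1: 0 | 0 | 0 | 1 | 1 | 1
  row 2: 1 | 1 | 1 | 2 | 2 | 2
  row 3: 1 | 1 | 1 | 2 | 3 | 3
  row 4: 1 | 2 | 2 | 3 | 4 | 4
  row 5: 1 | 2 | 3 | 4 | 5 | 5
  row 6: 1 | 2 | 3 | 4 | 5 | 6

reading off 1-entries of Δ²R: w = (4, 1, 5, 2, 3, 6).

Rothe diagram D(w) (5 cells), 2 SE-corners (essential conditions):

[(1, 3, 0), (3, 3, 1)]


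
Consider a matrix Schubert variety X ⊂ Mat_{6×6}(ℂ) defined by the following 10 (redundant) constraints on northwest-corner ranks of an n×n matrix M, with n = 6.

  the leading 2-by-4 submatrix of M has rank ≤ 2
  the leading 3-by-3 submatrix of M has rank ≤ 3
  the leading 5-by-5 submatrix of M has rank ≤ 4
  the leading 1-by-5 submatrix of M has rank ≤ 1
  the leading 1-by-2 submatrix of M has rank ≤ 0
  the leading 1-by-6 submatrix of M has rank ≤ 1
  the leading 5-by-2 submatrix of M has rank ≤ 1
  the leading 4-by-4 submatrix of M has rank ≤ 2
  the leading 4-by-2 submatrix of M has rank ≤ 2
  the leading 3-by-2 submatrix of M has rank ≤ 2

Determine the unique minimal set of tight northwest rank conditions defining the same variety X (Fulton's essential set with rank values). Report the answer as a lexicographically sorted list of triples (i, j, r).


Reconstructing r_w from the 10 given conditions:

  R[1]: 0, 0, 1, 1, 1, 1
  R[2]: 1, 1, 2, 2, 2, 2
  R[3]: 1, 1, 2, 2, 3, 3
  R[4]: 1, 1, 2, 2, 3, 4
  R[5]: 1, 1, 2, 3, 4, 5
  R[6]: 1, 2, 3, 4, 5, 6

giving w = (3, 1, 5, 6, 4, 2) via Δ²R.

Rothe diagram D(w) (7 cells), 3 SE-corners (essential conditions):

[(1, 2, 0), (4, 4, 2), (5, 2, 1)]


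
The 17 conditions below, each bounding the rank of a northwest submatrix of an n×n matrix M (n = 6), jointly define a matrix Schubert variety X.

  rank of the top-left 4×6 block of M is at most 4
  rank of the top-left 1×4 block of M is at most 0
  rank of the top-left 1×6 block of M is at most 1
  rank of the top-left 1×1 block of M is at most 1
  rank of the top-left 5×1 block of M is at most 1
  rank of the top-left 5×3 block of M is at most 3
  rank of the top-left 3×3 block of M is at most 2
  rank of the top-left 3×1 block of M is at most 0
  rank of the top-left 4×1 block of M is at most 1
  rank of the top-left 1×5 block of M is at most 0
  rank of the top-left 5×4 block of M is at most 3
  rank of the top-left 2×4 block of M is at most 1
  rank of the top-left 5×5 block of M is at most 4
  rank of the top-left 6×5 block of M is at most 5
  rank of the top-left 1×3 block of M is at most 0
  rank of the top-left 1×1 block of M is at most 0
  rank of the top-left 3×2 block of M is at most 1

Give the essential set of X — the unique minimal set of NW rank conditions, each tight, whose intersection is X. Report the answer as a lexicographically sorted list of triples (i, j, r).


Propagating the 17 rank bounds to every northwest block:

  R[1]: 0, 0, 0, 0, 0, 1
  R[2]: 0, 1, 1, 1, 1, 2
  R[3]: 0, 1, 2, 2, 2, 3
  R[4]: 1, 2, 3, 3, 3, 4
  R[5]: 1, 2, 3, 3, 4, 5
  R[6]: 1, 2, 3, 4, 5, 6

the unique w with this rank table is (6, 2, 3, 1, 5, 4).

ℓ(w)=8; the 3 essential cells (i,j,r):

[(1, 5, 0), (3, 1, 0), (5, 4, 3)]


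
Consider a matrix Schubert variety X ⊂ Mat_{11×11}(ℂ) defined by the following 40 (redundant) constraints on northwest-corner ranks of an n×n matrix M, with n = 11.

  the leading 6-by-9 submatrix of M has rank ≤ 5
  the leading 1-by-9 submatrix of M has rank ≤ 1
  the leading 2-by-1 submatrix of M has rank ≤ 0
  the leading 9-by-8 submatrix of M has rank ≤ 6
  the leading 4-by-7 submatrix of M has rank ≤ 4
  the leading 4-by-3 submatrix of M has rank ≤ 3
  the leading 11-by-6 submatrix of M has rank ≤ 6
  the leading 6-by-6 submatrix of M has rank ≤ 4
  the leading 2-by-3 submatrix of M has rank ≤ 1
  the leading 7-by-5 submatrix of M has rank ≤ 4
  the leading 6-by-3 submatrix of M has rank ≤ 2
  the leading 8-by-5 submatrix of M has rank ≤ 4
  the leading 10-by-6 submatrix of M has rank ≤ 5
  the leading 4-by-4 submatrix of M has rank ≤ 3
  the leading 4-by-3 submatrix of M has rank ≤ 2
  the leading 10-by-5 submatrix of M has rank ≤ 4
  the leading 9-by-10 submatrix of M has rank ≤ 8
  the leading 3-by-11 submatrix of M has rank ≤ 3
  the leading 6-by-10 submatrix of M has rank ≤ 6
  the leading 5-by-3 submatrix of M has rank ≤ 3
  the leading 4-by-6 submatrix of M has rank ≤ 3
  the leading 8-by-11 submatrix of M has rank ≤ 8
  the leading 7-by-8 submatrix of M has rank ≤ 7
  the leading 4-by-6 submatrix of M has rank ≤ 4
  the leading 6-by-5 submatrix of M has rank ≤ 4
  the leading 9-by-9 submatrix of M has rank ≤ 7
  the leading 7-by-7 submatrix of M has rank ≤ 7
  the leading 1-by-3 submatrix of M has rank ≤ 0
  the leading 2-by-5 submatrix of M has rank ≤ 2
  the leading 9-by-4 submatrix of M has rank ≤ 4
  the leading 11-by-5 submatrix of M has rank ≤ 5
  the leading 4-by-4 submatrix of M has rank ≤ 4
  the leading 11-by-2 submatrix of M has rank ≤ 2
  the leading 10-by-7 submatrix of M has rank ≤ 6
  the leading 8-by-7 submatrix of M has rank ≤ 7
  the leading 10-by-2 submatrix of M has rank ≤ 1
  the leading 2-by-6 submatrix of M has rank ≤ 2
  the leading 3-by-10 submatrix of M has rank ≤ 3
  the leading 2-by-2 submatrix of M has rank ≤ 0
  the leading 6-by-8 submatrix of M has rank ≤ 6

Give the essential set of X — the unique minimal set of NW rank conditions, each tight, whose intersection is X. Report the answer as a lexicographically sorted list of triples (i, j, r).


Rank table r_w(11×11) implied by the 40 constraints:

  i=1: 0 0 0 1 1 1 1 1 1 1 1
  i=2: 0 0 1 2 2 2 2 2 2 2 2
  i=3: 1 1 2 3 3 3 3 3 3 3 3
  i=4: 1 1 2 3 3 3 4 4 4 4 4
  i=5: 1 1 2 3 4 4 5 5 5 5 5
  i=6: 1 1 2 3 4 4 5 5 5 6 6
  i=7: 1 1 2 3 4 5 6 6 6 7 7
  i=8: 1 1 2 3 4 5 6 6 7 8 8
  i=9: 1 1 2 3 4 5 6 6 7 8 9
  i=10: 1 1 2 3 4 5 6 7 8 9 10
  i=11: 1 2 3 4 5 6 7 8 9 10 11

so w = (4, 3, 1, 7, 5, 10, 6, 9, 11, 8, 2).

7 SE-corners of the 19-cell Rothe diagram give Ess(w):

[(1, 3, 0), (2, 2, 0), (4, 6, 3), (6, 6, 4), (6, 9, 5), (9, 8, 6), (10, 2, 1)]


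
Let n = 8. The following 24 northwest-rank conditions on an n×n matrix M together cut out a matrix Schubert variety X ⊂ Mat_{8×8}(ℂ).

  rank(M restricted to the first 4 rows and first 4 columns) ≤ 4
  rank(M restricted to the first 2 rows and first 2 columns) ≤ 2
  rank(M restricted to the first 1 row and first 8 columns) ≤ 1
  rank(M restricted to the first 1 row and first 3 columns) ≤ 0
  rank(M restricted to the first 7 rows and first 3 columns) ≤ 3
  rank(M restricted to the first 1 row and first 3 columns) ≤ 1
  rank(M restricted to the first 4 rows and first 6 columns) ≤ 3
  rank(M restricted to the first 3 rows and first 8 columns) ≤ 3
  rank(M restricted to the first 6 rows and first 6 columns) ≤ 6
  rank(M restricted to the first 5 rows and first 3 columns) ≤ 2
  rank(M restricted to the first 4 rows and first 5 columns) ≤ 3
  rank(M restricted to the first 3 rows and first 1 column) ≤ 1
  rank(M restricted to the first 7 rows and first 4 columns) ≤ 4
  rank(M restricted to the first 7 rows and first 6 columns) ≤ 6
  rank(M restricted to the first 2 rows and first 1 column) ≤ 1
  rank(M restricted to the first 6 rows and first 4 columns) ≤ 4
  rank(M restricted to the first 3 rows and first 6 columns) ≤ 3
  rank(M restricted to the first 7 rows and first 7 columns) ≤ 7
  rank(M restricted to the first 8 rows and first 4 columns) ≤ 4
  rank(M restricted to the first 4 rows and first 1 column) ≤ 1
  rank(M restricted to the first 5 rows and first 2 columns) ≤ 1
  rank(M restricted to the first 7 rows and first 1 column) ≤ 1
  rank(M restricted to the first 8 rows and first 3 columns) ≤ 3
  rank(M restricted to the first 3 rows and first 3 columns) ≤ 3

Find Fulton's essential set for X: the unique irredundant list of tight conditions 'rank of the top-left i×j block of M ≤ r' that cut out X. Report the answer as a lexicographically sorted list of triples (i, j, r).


Recovering R(i,j) via the rank-extension bound from the 24 conditions:

  0, 0, 0, 1, 1, 1, 1, 1
  1, 1, 1, 2, 2, 2, 2, 2
  1, 1, 2, 3, 3, 3, 3, 3
  1, 1, 2, 3, 3, 3, 4, 4
  1, 1, 2, 3, 4, 4, 5, 5
  1, 2, 3, 4, 5, 5, 6, 6
  1, 2, 3, 4, 5, 6, 7, 7
  1, 2, 3, 4, 5, 6, 7, 8

so w = (4, 1, 3, 7, 5, 2, 6, 8).

|D(w)|=8, |Ess(w)|=3:

[(1, 3, 0), (4, 6, 3), (5, 2, 1)]


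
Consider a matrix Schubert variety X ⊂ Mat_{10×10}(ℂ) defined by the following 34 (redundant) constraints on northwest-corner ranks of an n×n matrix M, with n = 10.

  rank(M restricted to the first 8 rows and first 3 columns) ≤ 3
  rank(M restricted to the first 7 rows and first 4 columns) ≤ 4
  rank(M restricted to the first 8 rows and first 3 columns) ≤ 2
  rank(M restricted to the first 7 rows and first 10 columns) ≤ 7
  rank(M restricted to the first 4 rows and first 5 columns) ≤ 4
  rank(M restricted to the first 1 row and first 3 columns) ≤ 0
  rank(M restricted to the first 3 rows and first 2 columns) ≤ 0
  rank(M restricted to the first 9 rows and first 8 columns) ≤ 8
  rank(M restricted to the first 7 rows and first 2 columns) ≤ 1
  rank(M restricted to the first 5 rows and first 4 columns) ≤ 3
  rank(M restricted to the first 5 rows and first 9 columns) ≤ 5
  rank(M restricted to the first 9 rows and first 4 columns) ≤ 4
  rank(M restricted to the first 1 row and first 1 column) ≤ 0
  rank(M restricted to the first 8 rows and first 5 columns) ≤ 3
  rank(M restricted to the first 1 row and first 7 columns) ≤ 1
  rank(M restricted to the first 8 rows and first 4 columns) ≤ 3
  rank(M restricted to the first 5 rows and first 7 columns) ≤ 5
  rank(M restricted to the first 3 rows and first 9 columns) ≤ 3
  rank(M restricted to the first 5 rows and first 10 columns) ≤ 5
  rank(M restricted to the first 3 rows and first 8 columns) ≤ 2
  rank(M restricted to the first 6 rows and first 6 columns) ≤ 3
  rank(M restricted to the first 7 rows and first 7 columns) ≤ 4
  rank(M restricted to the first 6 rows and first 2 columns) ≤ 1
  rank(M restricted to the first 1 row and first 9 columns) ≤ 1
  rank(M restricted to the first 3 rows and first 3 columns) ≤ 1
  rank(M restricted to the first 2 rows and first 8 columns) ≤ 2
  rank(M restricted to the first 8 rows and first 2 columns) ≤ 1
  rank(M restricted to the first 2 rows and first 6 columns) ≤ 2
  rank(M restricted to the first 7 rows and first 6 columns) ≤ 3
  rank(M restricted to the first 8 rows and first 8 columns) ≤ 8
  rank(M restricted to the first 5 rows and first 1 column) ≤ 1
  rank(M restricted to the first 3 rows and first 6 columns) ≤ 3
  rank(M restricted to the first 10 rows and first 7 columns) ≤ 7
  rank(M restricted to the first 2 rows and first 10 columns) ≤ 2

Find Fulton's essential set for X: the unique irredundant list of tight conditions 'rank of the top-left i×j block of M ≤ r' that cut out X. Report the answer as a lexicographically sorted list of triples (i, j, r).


The tightest implied rank at each (i,j), from the 34 conditions:

  row 1: 0, 0, 0, 1, 1, 1, 1, 1, 1, 1
  row 2: 0, 0, 1, 2, 2, 2, 2, 2, 2, 2
  row 3: 0, 0, 1, 2, 2, 2, 2, 2, 3, 3
  row 4: 1, 1, 2, 3, 3, 3, 3, 3, 4, 4
  row 5: 1, 1, 2, 3, 3, 3, 4, 4, 5, 5
  row 6: 1, 1, 2, 3, 3, 3, 4, 5, 6, 6
  row 7: 1, 1, 2, 3, 3, 3, 4, 5, 6, 7
  row 8: 1, 1, 2, 3, 3, 4, 5, 6, 7, 8
  row 9: 1, 2, 3, 4, 4, 5, 6, 7, 8, 9
  row 10: 1, 2, 3, 4, 5, 6, 7, 8, 9, 10

hence w(1..10) = (4, 3, 9, 1, 7, 8, 10, 6, 2, 5).

|D(w)|=22, |Ess(w)|=6:

[(1, 3, 0), (3, 2, 0), (3, 8, 2), (7, 6, 3), (8, 2, 1), (8, 5, 3)]


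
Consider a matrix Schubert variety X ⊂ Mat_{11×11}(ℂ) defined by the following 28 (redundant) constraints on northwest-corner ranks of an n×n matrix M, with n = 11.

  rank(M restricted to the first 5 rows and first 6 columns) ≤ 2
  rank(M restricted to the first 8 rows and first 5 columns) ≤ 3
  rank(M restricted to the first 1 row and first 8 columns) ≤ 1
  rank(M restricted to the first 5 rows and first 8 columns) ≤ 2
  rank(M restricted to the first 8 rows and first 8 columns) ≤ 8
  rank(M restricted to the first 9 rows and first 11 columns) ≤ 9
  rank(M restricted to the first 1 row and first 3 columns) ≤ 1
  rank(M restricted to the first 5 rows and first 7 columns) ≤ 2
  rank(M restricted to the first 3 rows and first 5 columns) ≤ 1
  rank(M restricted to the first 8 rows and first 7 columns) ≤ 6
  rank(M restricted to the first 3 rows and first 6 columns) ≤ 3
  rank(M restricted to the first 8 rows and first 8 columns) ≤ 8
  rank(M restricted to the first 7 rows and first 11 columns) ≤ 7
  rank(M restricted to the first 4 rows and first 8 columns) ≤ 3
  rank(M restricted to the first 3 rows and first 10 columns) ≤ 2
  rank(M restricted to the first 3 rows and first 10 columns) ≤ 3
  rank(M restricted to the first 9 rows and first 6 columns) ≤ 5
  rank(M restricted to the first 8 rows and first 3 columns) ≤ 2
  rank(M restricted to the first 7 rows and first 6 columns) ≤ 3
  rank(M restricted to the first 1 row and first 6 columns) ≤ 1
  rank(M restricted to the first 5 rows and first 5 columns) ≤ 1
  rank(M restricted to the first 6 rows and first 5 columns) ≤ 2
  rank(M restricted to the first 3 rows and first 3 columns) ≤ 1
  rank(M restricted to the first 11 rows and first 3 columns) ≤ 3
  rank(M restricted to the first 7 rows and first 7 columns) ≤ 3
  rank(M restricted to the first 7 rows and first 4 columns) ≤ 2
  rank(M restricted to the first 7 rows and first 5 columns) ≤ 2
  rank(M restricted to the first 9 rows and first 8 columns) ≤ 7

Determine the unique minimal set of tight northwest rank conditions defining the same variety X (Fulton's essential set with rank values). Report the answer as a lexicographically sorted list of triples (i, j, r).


Rank table r_w(11×11) implied by the 28 constraints:

  i=1: 1 | 1 | 1 | 1 | 1 | 1 | 1 | 1 | 1 | 1 | 1
  i=2: 1 | 1 | 1 | 1 | 1 | 2 | 2 | 2 | 2 | 2 | 2
  i=3: 1 | 1 | 1 | 1 | 1 | 2 | 2 | 2 | 2 | 2 | 3
  i=4: 1 | 1 | 1 | 1 | 1 | 2 | 2 | 2 | 3 | 3 | 4
  i=5: 1 | 1 | 1 | 1 | 1 | 2 | 2 | 2 | 3 | 4 | 5
  i=6: 1 | 2 | 2 | 2 | 2 | 3 | 3 | 3 | 4 | 5 | 6
  i=7: 1 | 2 | 2 | 2 | 2 | 3 | 3 | 4 | 5 | 6 | 7
  i=8: 1 | 2 | 2 | 3 | 3 | 4 | 4 | 5 | 6 | 7 | 8
  i=9: 1 | 2 | 3 | 4 | 4 | 5 | 5 | 6 | 7 | 8 | 9
  i=10: 1 | 2 | 3 | 4 | 5 | 6 | 6 | 7 | 8 | 9 | 10
  i=11: 1 | 2 | 3 | 4 | 5 | 6 | 7 | 8 | 9 | 10 | 11

second differences of R give the permutation w = (1, 6, 11, 9, 10, 2, 8, 4, 3, 5, 7).

ℓ(w)=29; the 6 essential cells (i,j,r):

[(3, 10, 2), (5, 5, 1), (5, 8, 2), (7, 5, 2), (7, 7, 3), (8, 3, 2)]


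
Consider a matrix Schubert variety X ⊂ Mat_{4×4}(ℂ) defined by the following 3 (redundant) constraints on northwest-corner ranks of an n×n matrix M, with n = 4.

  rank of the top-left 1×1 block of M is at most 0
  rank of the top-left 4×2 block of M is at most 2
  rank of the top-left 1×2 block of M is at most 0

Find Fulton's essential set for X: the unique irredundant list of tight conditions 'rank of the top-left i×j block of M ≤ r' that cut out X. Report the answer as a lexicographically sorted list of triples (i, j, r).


Propagating the 3 rank bounds to every northwest block:

  i=1: 0  0  1  1
  i=2: 1  1  2  2
  i=3: 1  2  3  3
  i=4: 1  2  3  4

second differences of R give the permutation w = (3, 1, 2, 4).

Rothe diagram D(w) (2 cells), 1 SE-corner (essential condition):

[(1, 2, 0)]


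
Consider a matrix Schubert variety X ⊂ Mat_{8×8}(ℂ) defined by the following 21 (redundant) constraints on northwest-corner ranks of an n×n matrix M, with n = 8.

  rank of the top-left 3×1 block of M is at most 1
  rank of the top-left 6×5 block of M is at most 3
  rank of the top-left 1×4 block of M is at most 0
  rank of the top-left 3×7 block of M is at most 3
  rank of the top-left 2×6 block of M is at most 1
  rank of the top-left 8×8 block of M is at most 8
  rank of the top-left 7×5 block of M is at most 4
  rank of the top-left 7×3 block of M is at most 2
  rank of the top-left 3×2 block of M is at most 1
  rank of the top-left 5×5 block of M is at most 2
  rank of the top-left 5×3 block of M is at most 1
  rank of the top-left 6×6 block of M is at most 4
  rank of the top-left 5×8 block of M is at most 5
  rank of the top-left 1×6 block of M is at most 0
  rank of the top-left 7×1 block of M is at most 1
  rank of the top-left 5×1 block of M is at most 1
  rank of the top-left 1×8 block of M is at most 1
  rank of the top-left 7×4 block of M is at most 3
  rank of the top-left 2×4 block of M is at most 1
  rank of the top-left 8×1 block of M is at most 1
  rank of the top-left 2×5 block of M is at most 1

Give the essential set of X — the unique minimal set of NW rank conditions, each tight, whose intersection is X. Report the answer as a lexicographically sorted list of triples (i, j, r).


The tightest implied rank at each (i,j), from the 21 conditions:

  0  0  0  0  0  0  1  1
  1  1  1  1  1  1  2  2
  1  1  1  2  2  2  3  3
  1  1  1  2  2  3  4  4
  1  1  1  2  2  3  4  5
  1  2  2  3  3  4  5  6
  1  2  2  3  4  5  6  7
  1  2  3  4  5  6  7  8

reading off 1-entries of Δ²R: w = (7, 1, 4, 6, 8, 2, 5, 3).

Fulton essential set (4 of the 15 Rothe cells):

[(1, 6, 0), (5, 3, 1), (5, 5, 2), (7, 3, 2)]
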